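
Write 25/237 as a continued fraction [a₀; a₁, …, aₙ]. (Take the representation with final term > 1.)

[0; 9, 2, 12]

25 = 0·237 + 25
237 = 9·25 + 12
25 = 2·12 + 1
12 = 12·1 + 0  (stop)
So 25/237 = [0; 9, 2, 12].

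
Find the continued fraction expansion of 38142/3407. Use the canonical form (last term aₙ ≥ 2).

[11; 5, 8, 9, 9]

38142 = 11×3407 + 665
3407 = 5×665 + 82
665 = 8×82 + 9
82 = 9×9 + 1
9 = 9×1 + 0  (stop)
So 38142/3407 = [11; 5, 8, 9, 9].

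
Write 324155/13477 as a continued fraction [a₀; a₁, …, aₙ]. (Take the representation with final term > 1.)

324155 = 24*13477 + 707
13477 = 19*707 + 44
707 = 16*44 + 3
44 = 14*3 + 2
3 = 1*2 + 1
2 = 2*1 + 0  (stop)
So 324155/13477 = [24; 19, 16, 14, 1, 2].

[24; 19, 16, 14, 1, 2]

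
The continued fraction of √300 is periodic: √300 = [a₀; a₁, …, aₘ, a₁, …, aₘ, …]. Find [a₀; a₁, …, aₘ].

[17; 3, 8, 3, 34]

a₀ = ⌊√300⌋ = 17.
With m₀=0, d₀=1 and mₖ₊₁ = dₖaₖ − mₖ, dₖ₊₁ = (n − mₖ₊₁²)/dₖ, aₖ₊₁ = ⌊(a₀+mₖ₊₁)/dₖ₊₁⌋:
  k=1: m=17, d=11, a=3
  k=2: m=16, d=4, a=8
  k=3: m=16, d=11, a=3
  k=4: m=17, d=1, a=34
d=1 and a=2a₀=34 at k=4, so the next step gives (m, d) = (17, 11) again — its k=1 value — and the period has length 4.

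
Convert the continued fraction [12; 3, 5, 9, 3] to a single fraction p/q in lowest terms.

5627/457

Using pₖ = aₖpₖ₋₁ + pₖ₋₂ and qₖ = aₖqₖ₋₁ + qₖ₋₂:
  k=0: a=12, p=12, q=1
  k=1: a=3, p=37, q=3
  k=2: a=5, p=197, q=16
  k=3: a=9, p=1810, q=147
  k=4: a=3, p=5627, q=457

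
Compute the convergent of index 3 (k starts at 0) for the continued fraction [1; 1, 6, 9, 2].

Using pₖ = aₖpₖ₋₁ + pₖ₋₂, qₖ = aₖqₖ₋₁ + qₖ₋₂ (with p₋₁=1, p₋₂=0, q₋₁=0, q₋₂=1):
  k=0: a=1, p=1, q=1
  k=1: a=1, p=2, q=1
  k=2: a=6, p=13, q=7
  k=3: a=9, p=119, q=64

119/64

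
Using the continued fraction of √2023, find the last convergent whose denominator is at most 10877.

182115/4049

√2023 = [44; 1, 43, 1, 88, …] (period length 4).
Convergents:
  p_0/q_0 = 44/1
  p_1/q_1 = 45/1
  p_2/q_2 = 1979/44
  p_3/q_3 = 2024/45
  p_4/q_4 = 180091/4004
  p_5/q_5 = 182115/4049
  p_6/q_6 = 8011036/178111
q_5 = 4049 ≤ 10877 < 178111 = q_6, so the answer is 182115/4049.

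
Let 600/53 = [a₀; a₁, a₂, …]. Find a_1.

600 = 11·53 + 17   →  a_0 = 11
53 = 3·17 + 2   →  a_1 = 3

3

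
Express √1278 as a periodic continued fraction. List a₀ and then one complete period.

[35; 1, 2, 1, 70]

a₀ = ⌊√1278⌋ = 35.
With m₀=0, d₀=1 and mₖ₊₁ = dₖaₖ − mₖ, dₖ₊₁ = (n − mₖ₊₁²)/dₖ, aₖ₊₁ = ⌊(a₀+mₖ₊₁)/dₖ₊₁⌋:
  k=1: m=35, d=53, a=1
  k=2: m=18, d=18, a=2
  k=3: m=18, d=53, a=1
  k=4: m=35, d=1, a=70
d=1 and a=2a₀=70 at k=4, so the next step gives (m, d) = (35, 53) again — its k=1 value — and the period has length 4.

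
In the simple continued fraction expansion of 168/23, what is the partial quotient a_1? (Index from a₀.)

168 = 7·23 + 7   →  a_0 = 7
23 = 3·7 + 2   →  a_1 = 3

3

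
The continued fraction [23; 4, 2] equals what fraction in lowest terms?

209/9

Fold from the inside: start with 2/1.
  4 + 1/2 = 9/2
  23 + 2/9 = 209/9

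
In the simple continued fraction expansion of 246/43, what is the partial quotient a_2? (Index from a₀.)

246 = 5·43 + 31   →  a_0 = 5
43 = 1·31 + 12   →  a_1 = 1
31 = 2·12 + 7   →  a_2 = 2

2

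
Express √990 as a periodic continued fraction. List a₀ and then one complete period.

a₀ = ⌊√990⌋ = 31.
With m₀=0, d₀=1 and mₖ₊₁ = dₖaₖ − mₖ, dₖ₊₁ = (n − mₖ₊₁²)/dₖ, aₖ₊₁ = ⌊(a₀+mₖ₊₁)/dₖ₊₁⌋:
  k=1: m=31, d=29, a=2
  k=2: m=27, d=9, a=6
  k=3: m=27, d=29, a=2
  k=4: m=31, d=1, a=62
d=1 and a=2a₀=62 at k=4, so the next step gives (m, d) = (31, 29) again — its k=1 value — and the period has length 4.

[31; 2, 6, 2, 62]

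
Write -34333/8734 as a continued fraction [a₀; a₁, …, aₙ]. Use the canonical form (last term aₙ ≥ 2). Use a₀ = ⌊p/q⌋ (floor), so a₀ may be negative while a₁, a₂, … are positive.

[-4; 14, 2, 15, 2, 1, 2, 2]

-34333 = -4·8734 + 603
8734 = 14·603 + 292
603 = 2·292 + 19
292 = 15·19 + 7
19 = 2·7 + 5
7 = 1·5 + 2
5 = 2·2 + 1
2 = 2·1 + 0  (stop)
So -34333/8734 = [-4; 14, 2, 15, 2, 1, 2, 2].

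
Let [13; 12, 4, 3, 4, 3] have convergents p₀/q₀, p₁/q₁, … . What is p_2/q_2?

641/49

Using pₖ = aₖpₖ₋₁ + pₖ₋₂, qₖ = aₖqₖ₋₁ + qₖ₋₂ (with p₋₁=1, p₋₂=0, q₋₁=0, q₋₂=1):
  k=0: a=13, p=13, q=1
  k=1: a=12, p=157, q=12
  k=2: a=4, p=641, q=49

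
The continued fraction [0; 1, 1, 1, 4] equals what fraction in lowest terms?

Using pₖ = aₖpₖ₋₁ + pₖ₋₂ and qₖ = aₖqₖ₋₁ + qₖ₋₂:
  k=0: a=0, p=0, q=1
  k=1: a=1, p=1, q=1
  k=2: a=1, p=1, q=2
  k=3: a=1, p=2, q=3
  k=4: a=4, p=9, q=14

9/14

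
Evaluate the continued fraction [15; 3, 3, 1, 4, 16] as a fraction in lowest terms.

15383/1005

Fold from the inside: start with 16/1.
  4 + 1/16 = 65/16
  1 + 16/65 = 81/65
  3 + 65/81 = 308/81
  3 + 81/308 = 1005/308
  15 + 308/1005 = 15383/1005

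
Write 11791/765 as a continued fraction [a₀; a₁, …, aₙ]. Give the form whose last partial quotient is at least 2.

11791 = 15×765 + 316
765 = 2×316 + 133
316 = 2×133 + 50
133 = 2×50 + 33
50 = 1×33 + 17
33 = 1×17 + 16
17 = 1×16 + 1
16 = 16×1 + 0  (stop)
So 11791/765 = [15; 2, 2, 2, 1, 1, 1, 16].

[15; 2, 2, 2, 1, 1, 1, 16]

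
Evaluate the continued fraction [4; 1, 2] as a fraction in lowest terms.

14/3

Using pₖ = aₖpₖ₋₁ + pₖ₋₂ and qₖ = aₖqₖ₋₁ + qₖ₋₂:
  k=0: a=4, p=4, q=1
  k=1: a=1, p=5, q=1
  k=2: a=2, p=14, q=3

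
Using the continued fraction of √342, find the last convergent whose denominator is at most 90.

1350/73

√342 = [18; 2, 36, …] (period length 2).
Convergents:
  p_0/q_0 = 18/1
  p_1/q_1 = 37/2
  p_2/q_2 = 1350/73
  p_3/q_3 = 2737/148
q_2 = 73 ≤ 90 < 148 = q_3, so the answer is 1350/73.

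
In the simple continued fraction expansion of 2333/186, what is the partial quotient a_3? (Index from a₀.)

2333 = 12·186 + 101   →  a_0 = 12
186 = 1·101 + 85   →  a_1 = 1
101 = 1·85 + 16   →  a_2 = 1
85 = 5·16 + 5   →  a_3 = 5

5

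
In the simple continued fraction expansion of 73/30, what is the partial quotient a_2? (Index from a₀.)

3

73 = 2·30 + 13   →  a_0 = 2
30 = 2·13 + 4   →  a_1 = 2
13 = 3·4 + 1   →  a_2 = 3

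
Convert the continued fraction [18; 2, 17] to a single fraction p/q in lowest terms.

647/35

Fold from the inside: start with 17/1.
  2 + 1/17 = 35/17
  18 + 17/35 = 647/35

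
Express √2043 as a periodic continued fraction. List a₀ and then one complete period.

a₀ = ⌊√2043⌋ = 45.
With m₀=0, d₀=1 and mₖ₊₁ = dₖaₖ − mₖ, dₖ₊₁ = (n − mₖ₊₁²)/dₖ, aₖ₊₁ = ⌊(a₀+mₖ₊₁)/dₖ₊₁⌋:
  k=1: m=45, d=18, a=5
  k=2: m=45, d=1, a=90
d=1 and a=2a₀=90 at k=2, so the next step gives (m, d) = (45, 18) again — its k=1 value — and the period has length 2.

[45; 5, 90]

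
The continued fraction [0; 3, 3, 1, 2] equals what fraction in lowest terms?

11/36

Using pₖ = aₖpₖ₋₁ + pₖ₋₂ and qₖ = aₖqₖ₋₁ + qₖ₋₂:
  k=0: a=0, p=0, q=1
  k=1: a=3, p=1, q=3
  k=2: a=3, p=3, q=10
  k=3: a=1, p=4, q=13
  k=4: a=2, p=11, q=36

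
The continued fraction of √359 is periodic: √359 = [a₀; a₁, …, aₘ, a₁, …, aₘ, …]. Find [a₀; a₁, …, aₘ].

[18; 1, 17, 1, 36]

a₀ = ⌊√359⌋ = 18.
With m₀=0, d₀=1 and mₖ₊₁ = dₖaₖ − mₖ, dₖ₊₁ = (n − mₖ₊₁²)/dₖ, aₖ₊₁ = ⌊(a₀+mₖ₊₁)/dₖ₊₁⌋:
  k=1: m=18, d=35, a=1
  k=2: m=17, d=2, a=17
  k=3: m=17, d=35, a=1
  k=4: m=18, d=1, a=36
d=1 and a=2a₀=36 at k=4, so the next step gives (m, d) = (18, 35) again — its k=1 value — and the period has length 4.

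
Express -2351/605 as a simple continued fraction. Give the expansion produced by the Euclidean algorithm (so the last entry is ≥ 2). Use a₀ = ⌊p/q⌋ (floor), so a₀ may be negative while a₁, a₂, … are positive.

-2351 = -4×605 + 69
605 = 8×69 + 53
69 = 1×53 + 16
53 = 3×16 + 5
16 = 3×5 + 1
5 = 5×1 + 0  (stop)
So -2351/605 = [-4; 8, 1, 3, 3, 5].

[-4; 8, 1, 3, 3, 5]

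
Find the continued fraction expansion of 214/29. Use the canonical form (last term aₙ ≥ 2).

214 = 7*29 + 11
29 = 2*11 + 7
11 = 1*7 + 4
7 = 1*4 + 3
4 = 1*3 + 1
3 = 3*1 + 0  (stop)
So 214/29 = [7; 2, 1, 1, 1, 3].

[7; 2, 1, 1, 1, 3]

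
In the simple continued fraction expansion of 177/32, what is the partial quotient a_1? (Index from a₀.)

177 = 5·32 + 17   →  a_0 = 5
32 = 1·17 + 15   →  a_1 = 1

1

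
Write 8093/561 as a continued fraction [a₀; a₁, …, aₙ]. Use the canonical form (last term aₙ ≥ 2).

8093 = 14×561 + 239
561 = 2×239 + 83
239 = 2×83 + 73
83 = 1×73 + 10
73 = 7×10 + 3
10 = 3×3 + 1
3 = 3×1 + 0  (stop)
So 8093/561 = [14; 2, 2, 1, 7, 3, 3].

[14; 2, 2, 1, 7, 3, 3]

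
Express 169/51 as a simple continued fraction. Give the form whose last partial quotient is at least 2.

[3; 3, 5, 3]

169 = 3·51 + 16
51 = 3·16 + 3
16 = 5·3 + 1
3 = 3·1 + 0  (stop)
So 169/51 = [3; 3, 5, 3].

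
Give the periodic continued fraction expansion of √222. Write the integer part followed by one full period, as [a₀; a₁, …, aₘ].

[14; 1, 8, 1, 28]

a₀ = ⌊√222⌋ = 14.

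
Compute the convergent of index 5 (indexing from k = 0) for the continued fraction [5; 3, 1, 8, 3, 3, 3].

Using pₖ = aₖpₖ₋₁ + pₖ₋₂, qₖ = aₖqₖ₋₁ + qₖ₋₂ (with p₋₁=1, p₋₂=0, q₋₁=0, q₋₂=1):
  k=0: a=5, p=5, q=1
  k=1: a=3, p=16, q=3
  k=2: a=1, p=21, q=4
  k=3: a=8, p=184, q=35
  k=4: a=3, p=573, q=109
  k=5: a=3, p=1903, q=362

1903/362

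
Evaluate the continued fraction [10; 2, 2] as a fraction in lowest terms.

Using pₖ = aₖpₖ₋₁ + pₖ₋₂ and qₖ = aₖqₖ₋₁ + qₖ₋₂:
  k=0: a=10, p=10, q=1
  k=1: a=2, p=21, q=2
  k=2: a=2, p=52, q=5

52/5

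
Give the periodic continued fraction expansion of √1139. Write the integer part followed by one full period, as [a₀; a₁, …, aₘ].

a₀ = ⌊√1139⌋ = 33.
With m₀=0, d₀=1 and mₖ₊₁ = dₖaₖ − mₖ, dₖ₊₁ = (n − mₖ₊₁²)/dₖ, aₖ₊₁ = ⌊(a₀+mₖ₊₁)/dₖ₊₁⌋:
  k=1: m=33, d=50, a=1
  k=2: m=17, d=17, a=2
  k=3: m=17, d=50, a=1
  k=4: m=33, d=1, a=66
d=1 and a=2a₀=66 at k=4, so the next step gives (m, d) = (33, 50) again — its k=1 value — and the period has length 4.

[33; 1, 2, 1, 66]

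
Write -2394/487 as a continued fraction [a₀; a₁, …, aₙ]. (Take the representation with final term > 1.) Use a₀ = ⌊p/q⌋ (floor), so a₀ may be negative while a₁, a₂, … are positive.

[-5; 11, 1, 7, 5]

-2394 = -5×487 + 41
487 = 11×41 + 36
41 = 1×36 + 5
36 = 7×5 + 1
5 = 5×1 + 0  (stop)
So -2394/487 = [-5; 11, 1, 7, 5].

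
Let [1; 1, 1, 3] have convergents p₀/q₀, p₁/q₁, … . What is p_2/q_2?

Using pₖ = aₖpₖ₋₁ + pₖ₋₂, qₖ = aₖqₖ₋₁ + qₖ₋₂ (with p₋₁=1, p₋₂=0, q₋₁=0, q₋₂=1):
  k=0: a=1, p=1, q=1
  k=1: a=1, p=2, q=1
  k=2: a=1, p=3, q=2

3/2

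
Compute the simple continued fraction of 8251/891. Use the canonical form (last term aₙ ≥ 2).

[9; 3, 1, 5, 3, 1, 2, 3]

8251 = 9×891 + 232
891 = 3×232 + 195
232 = 1×195 + 37
195 = 5×37 + 10
37 = 3×10 + 7
10 = 1×7 + 3
7 = 2×3 + 1
3 = 3×1 + 0  (stop)
So 8251/891 = [9; 3, 1, 5, 3, 1, 2, 3].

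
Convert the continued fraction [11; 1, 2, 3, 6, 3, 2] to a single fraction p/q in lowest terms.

5393/461

Using pₖ = aₖpₖ₋₁ + pₖ₋₂ and qₖ = aₖqₖ₋₁ + qₖ₋₂:
  k=0: a=11, p=11, q=1
  k=1: a=1, p=12, q=1
  k=2: a=2, p=35, q=3
  k=3: a=3, p=117, q=10
  k=4: a=6, p=737, q=63
  k=5: a=3, p=2328, q=199
  k=6: a=2, p=5393, q=461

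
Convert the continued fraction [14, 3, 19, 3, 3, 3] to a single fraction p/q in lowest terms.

Using pₖ = aₖpₖ₋₁ + pₖ₋₂ and qₖ = aₖqₖ₋₁ + qₖ₋₂:
  k=0: a=14, p=14, q=1
  k=1: a=3, p=43, q=3
  k=2: a=19, p=831, q=58
  k=3: a=3, p=2536, q=177
  k=4: a=3, p=8439, q=589
  k=5: a=3, p=27853, q=1944

27853/1944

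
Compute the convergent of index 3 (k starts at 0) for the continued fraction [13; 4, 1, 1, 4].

119/9

Using pₖ = aₖpₖ₋₁ + pₖ₋₂, qₖ = aₖqₖ₋₁ + qₖ₋₂ (with p₋₁=1, p₋₂=0, q₋₁=0, q₋₂=1):
  k=0: a=13, p=13, q=1
  k=1: a=4, p=53, q=4
  k=2: a=1, p=66, q=5
  k=3: a=1, p=119, q=9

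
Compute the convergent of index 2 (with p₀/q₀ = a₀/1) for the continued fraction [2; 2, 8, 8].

Using pₖ = aₖpₖ₋₁ + pₖ₋₂, qₖ = aₖqₖ₋₁ + qₖ₋₂ (with p₋₁=1, p₋₂=0, q₋₁=0, q₋₂=1):
  k=0: a=2, p=2, q=1
  k=1: a=2, p=5, q=2
  k=2: a=8, p=42, q=17

42/17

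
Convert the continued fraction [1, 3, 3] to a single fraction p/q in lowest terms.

Using pₖ = aₖpₖ₋₁ + pₖ₋₂ and qₖ = aₖqₖ₋₁ + qₖ₋₂:
  k=0: a=1, p=1, q=1
  k=1: a=3, p=4, q=3
  k=2: a=3, p=13, q=10

13/10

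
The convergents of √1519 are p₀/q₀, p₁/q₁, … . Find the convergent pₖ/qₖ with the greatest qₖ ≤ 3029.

√1519 = [38; 1, 37, 1, 76, …] (period length 4).
Convergents:
  p_0/q_0 = 38/1
  p_1/q_1 = 39/1
  p_2/q_2 = 1481/38
  p_3/q_3 = 1520/39
  p_4/q_4 = 117001/3002
  p_5/q_5 = 118521/3041
q_4 = 3002 ≤ 3029 < 3041 = q_5, so the answer is 117001/3002.

117001/3002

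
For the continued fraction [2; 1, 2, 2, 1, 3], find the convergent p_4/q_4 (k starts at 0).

27/10

Using pₖ = aₖpₖ₋₁ + pₖ₋₂, qₖ = aₖqₖ₋₁ + qₖ₋₂ (with p₋₁=1, p₋₂=0, q₋₁=0, q₋₂=1):
  k=0: a=2, p=2, q=1
  k=1: a=1, p=3, q=1
  k=2: a=2, p=8, q=3
  k=3: a=2, p=19, q=7
  k=4: a=1, p=27, q=10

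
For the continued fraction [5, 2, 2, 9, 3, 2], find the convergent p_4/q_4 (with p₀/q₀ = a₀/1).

Using pₖ = aₖpₖ₋₁ + pₖ₋₂, qₖ = aₖqₖ₋₁ + qₖ₋₂ (with p₋₁=1, p₋₂=0, q₋₁=0, q₋₂=1):
  k=0: a=5, p=5, q=1
  k=1: a=2, p=11, q=2
  k=2: a=2, p=27, q=5
  k=3: a=9, p=254, q=47
  k=4: a=3, p=789, q=146

789/146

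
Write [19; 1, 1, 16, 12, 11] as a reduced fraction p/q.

Using pₖ = aₖpₖ₋₁ + pₖ₋₂ and qₖ = aₖqₖ₋₁ + qₖ₋₂:
  k=0: a=19, p=19, q=1
  k=1: a=1, p=20, q=1
  k=2: a=1, p=39, q=2
  k=3: a=16, p=644, q=33
  k=4: a=12, p=7767, q=398
  k=5: a=11, p=86081, q=4411

86081/4411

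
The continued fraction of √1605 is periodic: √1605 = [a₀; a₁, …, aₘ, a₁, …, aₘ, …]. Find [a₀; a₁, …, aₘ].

a₀ = ⌊√1605⌋ = 40.
With m₀=0, d₀=1 and mₖ₊₁ = dₖaₖ − mₖ, dₖ₊₁ = (n − mₖ₊₁²)/dₖ, aₖ₊₁ = ⌊(a₀+mₖ₊₁)/dₖ₊₁⌋:
  k=1: m=40, d=5, a=16
  k=2: m=40, d=1, a=80
d=1 and a=2a₀=80 at k=2, so the next step gives (m, d) = (40, 5) again — its k=1 value — and the period has length 2.

[40; 16, 80]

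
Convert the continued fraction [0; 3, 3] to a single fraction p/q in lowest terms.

3/10

Using pₖ = aₖpₖ₋₁ + pₖ₋₂ and qₖ = aₖqₖ₋₁ + qₖ₋₂:
  k=0: a=0, p=0, q=1
  k=1: a=3, p=1, q=3
  k=2: a=3, p=3, q=10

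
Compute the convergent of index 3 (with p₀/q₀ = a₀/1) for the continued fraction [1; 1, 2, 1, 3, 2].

7/4

Using pₖ = aₖpₖ₋₁ + pₖ₋₂, qₖ = aₖqₖ₋₁ + qₖ₋₂ (with p₋₁=1, p₋₂=0, q₋₁=0, q₋₂=1):
  k=0: a=1, p=1, q=1
  k=1: a=1, p=2, q=1
  k=2: a=2, p=5, q=3
  k=3: a=1, p=7, q=4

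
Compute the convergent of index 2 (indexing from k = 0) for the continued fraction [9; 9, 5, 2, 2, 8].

Using pₖ = aₖpₖ₋₁ + pₖ₋₂, qₖ = aₖqₖ₋₁ + qₖ₋₂ (with p₋₁=1, p₋₂=0, q₋₁=0, q₋₂=1):
  k=0: a=9, p=9, q=1
  k=1: a=9, p=82, q=9
  k=2: a=5, p=419, q=46

419/46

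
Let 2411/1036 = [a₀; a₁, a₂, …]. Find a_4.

2411 = 2·1036 + 339   →  a_0 = 2
1036 = 3·339 + 19   →  a_1 = 3
339 = 17·19 + 16   →  a_2 = 17
19 = 1·16 + 3   →  a_3 = 1
16 = 5·3 + 1   →  a_4 = 5

5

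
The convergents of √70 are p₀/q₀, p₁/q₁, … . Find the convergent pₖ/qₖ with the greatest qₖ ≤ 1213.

√70 = [8; 2, 1, 2, 1, 2, 16, …] (period length 6).
Convergents:
  p_0/q_0 = 8/1
  p_1/q_1 = 17/2
  p_2/q_2 = 25/3
  p_3/q_3 = 67/8
  p_4/q_4 = 92/11
  p_5/q_5 = 251/30
  p_6/q_6 = 4108/491
  p_7/q_7 = 8467/1012
  p_8/q_8 = 12575/1503
q_7 = 1012 ≤ 1213 < 1503 = q_8, so the answer is 8467/1012.

8467/1012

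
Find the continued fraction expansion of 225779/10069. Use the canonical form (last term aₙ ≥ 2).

225779 = 22*10069 + 4261
10069 = 2*4261 + 1547
4261 = 2*1547 + 1167
1547 = 1*1167 + 380
1167 = 3*380 + 27
380 = 14*27 + 2
27 = 13*2 + 1
2 = 2*1 + 0  (stop)
So 225779/10069 = [22; 2, 2, 1, 3, 14, 13, 2].

[22; 2, 2, 1, 3, 14, 13, 2]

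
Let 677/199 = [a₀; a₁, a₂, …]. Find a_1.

677 = 3·199 + 80   →  a_0 = 3
199 = 2·80 + 39   →  a_1 = 2

2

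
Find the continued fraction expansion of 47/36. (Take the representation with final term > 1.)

[1; 3, 3, 1, 2]

47 = 1·36 + 11
36 = 3·11 + 3
11 = 3·3 + 2
3 = 1·2 + 1
2 = 2·1 + 0  (stop)
So 47/36 = [1; 3, 3, 1, 2].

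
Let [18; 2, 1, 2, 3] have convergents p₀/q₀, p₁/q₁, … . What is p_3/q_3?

147/8

Using pₖ = aₖpₖ₋₁ + pₖ₋₂, qₖ = aₖqₖ₋₁ + qₖ₋₂ (with p₋₁=1, p₋₂=0, q₋₁=0, q₋₂=1):
  k=0: a=18, p=18, q=1
  k=1: a=2, p=37, q=2
  k=2: a=1, p=55, q=3
  k=3: a=2, p=147, q=8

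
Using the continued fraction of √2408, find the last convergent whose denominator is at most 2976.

67375/1373

√2408 = [49; 14, 98, …] (period length 2).
Convergents:
  p_0/q_0 = 49/1
  p_1/q_1 = 687/14
  p_2/q_2 = 67375/1373
  p_3/q_3 = 943937/19236
q_2 = 1373 ≤ 2976 < 19236 = q_3, so the answer is 67375/1373.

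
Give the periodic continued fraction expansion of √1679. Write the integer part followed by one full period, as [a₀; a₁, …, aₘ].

a₀ = ⌊√1679⌋ = 40.

[40; 1, 39, 1, 80]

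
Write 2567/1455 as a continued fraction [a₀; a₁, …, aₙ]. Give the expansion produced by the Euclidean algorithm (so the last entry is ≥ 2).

[1; 1, 3, 4, 7, 1, 1, 5]

2567 = 1×1455 + 1112
1455 = 1×1112 + 343
1112 = 3×343 + 83
343 = 4×83 + 11
83 = 7×11 + 6
11 = 1×6 + 5
6 = 1×5 + 1
5 = 5×1 + 0  (stop)
So 2567/1455 = [1; 1, 3, 4, 7, 1, 1, 5].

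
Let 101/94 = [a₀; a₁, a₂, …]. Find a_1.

13

101 = 1·94 + 7   →  a_0 = 1
94 = 13·7 + 3   →  a_1 = 13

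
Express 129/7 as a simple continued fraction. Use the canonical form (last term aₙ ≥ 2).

[18; 2, 3]

129 = 18*7 + 3
7 = 2*3 + 1
3 = 3*1 + 0  (stop)
So 129/7 = [18; 2, 3].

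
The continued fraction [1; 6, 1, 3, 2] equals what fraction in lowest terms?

70/61

Using pₖ = aₖpₖ₋₁ + pₖ₋₂ and qₖ = aₖqₖ₋₁ + qₖ₋₂:
  k=0: a=1, p=1, q=1
  k=1: a=6, p=7, q=6
  k=2: a=1, p=8, q=7
  k=3: a=3, p=31, q=27
  k=4: a=2, p=70, q=61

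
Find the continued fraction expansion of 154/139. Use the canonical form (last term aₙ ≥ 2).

154 = 1×139 + 15
139 = 9×15 + 4
15 = 3×4 + 3
4 = 1×3 + 1
3 = 3×1 + 0  (stop)
So 154/139 = [1; 9, 3, 1, 3].

[1; 9, 3, 1, 3]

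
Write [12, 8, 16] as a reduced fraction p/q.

1564/129

Using pₖ = aₖpₖ₋₁ + pₖ₋₂ and qₖ = aₖqₖ₋₁ + qₖ₋₂:
  k=0: a=12, p=12, q=1
  k=1: a=8, p=97, q=8
  k=2: a=16, p=1564, q=129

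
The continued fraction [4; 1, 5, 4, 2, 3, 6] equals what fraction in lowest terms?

Using pₖ = aₖpₖ₋₁ + pₖ₋₂ and qₖ = aₖqₖ₋₁ + qₖ₋₂:
  k=0: a=4, p=4, q=1
  k=1: a=1, p=5, q=1
  k=2: a=5, p=29, q=6
  k=3: a=4, p=121, q=25
  k=4: a=2, p=271, q=56
  k=5: a=3, p=934, q=193
  k=6: a=6, p=5875, q=1214

5875/1214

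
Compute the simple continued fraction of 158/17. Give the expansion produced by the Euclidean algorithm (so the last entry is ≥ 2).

[9; 3, 2, 2]

158 = 9·17 + 5
17 = 3·5 + 2
5 = 2·2 + 1
2 = 2·1 + 0  (stop)
So 158/17 = [9; 3, 2, 2].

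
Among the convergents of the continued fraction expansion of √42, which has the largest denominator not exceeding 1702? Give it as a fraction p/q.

√42 = [6; 2, 12, …] (period length 2).
Convergents:
  p_0/q_0 = 6/1
  p_1/q_1 = 13/2
  p_2/q_2 = 162/25
  p_3/q_3 = 337/52
  p_4/q_4 = 4206/649
  p_5/q_5 = 8749/1350
  p_6/q_6 = 109194/16849
q_5 = 1350 ≤ 1702 < 16849 = q_6, so the answer is 8749/1350.

8749/1350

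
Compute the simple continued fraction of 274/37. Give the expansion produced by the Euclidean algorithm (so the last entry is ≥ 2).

[7; 2, 2, 7]

274 = 7×37 + 15
37 = 2×15 + 7
15 = 2×7 + 1
7 = 7×1 + 0  (stop)
So 274/37 = [7; 2, 2, 7].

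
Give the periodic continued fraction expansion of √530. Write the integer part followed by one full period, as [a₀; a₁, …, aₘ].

a₀ = ⌊√530⌋ = 23.
With m₀=0, d₀=1 and mₖ₊₁ = dₖaₖ − mₖ, dₖ₊₁ = (n − mₖ₊₁²)/dₖ, aₖ₊₁ = ⌊(a₀+mₖ₊₁)/dₖ₊₁⌋:
  k=1: m=23, d=1, a=46
d=1 and a=2a₀=46 at k=1, so the next step gives (m, d) = (23, 1) again — its k=1 value — and the period has length 1.

[23; 46]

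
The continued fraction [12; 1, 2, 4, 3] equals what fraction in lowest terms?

Using pₖ = aₖpₖ₋₁ + pₖ₋₂ and qₖ = aₖqₖ₋₁ + qₖ₋₂:
  k=0: a=12, p=12, q=1
  k=1: a=1, p=13, q=1
  k=2: a=2, p=38, q=3
  k=3: a=4, p=165, q=13
  k=4: a=3, p=533, q=42

533/42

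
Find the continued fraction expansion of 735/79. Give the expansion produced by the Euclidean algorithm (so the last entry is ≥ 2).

735 = 9*79 + 24
79 = 3*24 + 7
24 = 3*7 + 3
7 = 2*3 + 1
3 = 3*1 + 0  (stop)
So 735/79 = [9; 3, 3, 2, 3].

[9; 3, 3, 2, 3]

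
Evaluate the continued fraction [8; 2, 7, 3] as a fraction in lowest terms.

Fold from the inside: start with 3/1.
  7 + 1/3 = 22/3
  2 + 3/22 = 47/22
  8 + 22/47 = 398/47

398/47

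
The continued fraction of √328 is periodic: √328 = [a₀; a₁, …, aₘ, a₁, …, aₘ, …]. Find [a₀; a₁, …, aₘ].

a₀ = ⌊√328⌋ = 18.

[18; 9, 36]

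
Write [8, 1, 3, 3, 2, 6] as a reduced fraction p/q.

Fold from the inside: start with 6/1.
  2 + 1/6 = 13/6
  3 + 6/13 = 45/13
  3 + 13/45 = 148/45
  1 + 45/148 = 193/148
  8 + 148/193 = 1692/193

1692/193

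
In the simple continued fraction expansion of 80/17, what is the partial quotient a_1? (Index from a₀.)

1

80 = 4·17 + 12   →  a_0 = 4
17 = 1·12 + 5   →  a_1 = 1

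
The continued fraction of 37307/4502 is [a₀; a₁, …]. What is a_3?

19

37307 = 8·4502 + 1291   →  a_0 = 8
4502 = 3·1291 + 629   →  a_1 = 3
1291 = 2·629 + 33   →  a_2 = 2
629 = 19·33 + 2   →  a_3 = 19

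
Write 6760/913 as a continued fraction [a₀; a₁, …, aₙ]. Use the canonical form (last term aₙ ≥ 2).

[7; 2, 2, 9, 4, 1, 3]

6760 = 7·913 + 369
913 = 2·369 + 175
369 = 2·175 + 19
175 = 9·19 + 4
19 = 4·4 + 3
4 = 1·3 + 1
3 = 3·1 + 0  (stop)
So 6760/913 = [7; 2, 2, 9, 4, 1, 3].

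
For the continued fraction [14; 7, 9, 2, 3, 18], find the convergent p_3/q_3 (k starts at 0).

Using pₖ = aₖpₖ₋₁ + pₖ₋₂, qₖ = aₖqₖ₋₁ + qₖ₋₂ (with p₋₁=1, p₋₂=0, q₋₁=0, q₋₂=1):
  k=0: a=14, p=14, q=1
  k=1: a=7, p=99, q=7
  k=2: a=9, p=905, q=64
  k=3: a=2, p=1909, q=135

1909/135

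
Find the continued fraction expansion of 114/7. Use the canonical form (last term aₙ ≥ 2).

114 = 16·7 + 2
7 = 3·2 + 1
2 = 2·1 + 0  (stop)
So 114/7 = [16; 3, 2].

[16; 3, 2]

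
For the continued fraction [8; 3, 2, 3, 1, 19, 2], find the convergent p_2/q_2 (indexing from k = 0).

Using pₖ = aₖpₖ₋₁ + pₖ₋₂, qₖ = aₖqₖ₋₁ + qₖ₋₂ (with p₋₁=1, p₋₂=0, q₋₁=0, q₋₂=1):
  k=0: a=8, p=8, q=1
  k=1: a=3, p=25, q=3
  k=2: a=2, p=58, q=7

58/7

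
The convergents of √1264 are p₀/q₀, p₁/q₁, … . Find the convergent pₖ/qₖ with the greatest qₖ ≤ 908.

√1264 = [35; 1, 1, 4, 4, 4, 1, 1, 70, …] (period length 8).
Convergents:
  p_0/q_0 = 35/1
  p_1/q_1 = 36/1
  p_2/q_2 = 71/2
  p_3/q_3 = 320/9
  p_4/q_4 = 1351/38
  p_5/q_5 = 5724/161
  p_6/q_6 = 7075/199
  p_7/q_7 = 12799/360
  p_8/q_8 = 903005/25399
q_7 = 360 ≤ 908 < 25399 = q_8, so the answer is 12799/360.

12799/360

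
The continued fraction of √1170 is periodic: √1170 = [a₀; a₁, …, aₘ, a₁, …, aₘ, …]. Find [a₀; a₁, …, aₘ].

a₀ = ⌊√1170⌋ = 34.
With m₀=0, d₀=1 and mₖ₊₁ = dₖaₖ − mₖ, dₖ₊₁ = (n − mₖ₊₁²)/dₖ, aₖ₊₁ = ⌊(a₀+mₖ₊₁)/dₖ₊₁⌋:
  k=1: m=34, d=14, a=4
  k=2: m=22, d=49, a=1
  k=3: m=27, d=9, a=6
  k=4: m=27, d=49, a=1
  k=5: m=22, d=14, a=4
  k=6: m=34, d=1, a=68
d=1 and a=2a₀=68 at k=6, so the next step gives (m, d) = (34, 14) again — its k=1 value — and the period has length 6.

[34; 4, 1, 6, 1, 4, 68]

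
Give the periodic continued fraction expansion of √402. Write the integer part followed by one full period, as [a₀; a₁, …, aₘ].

[20; 20, 40]

a₀ = ⌊√402⌋ = 20.
With m₀=0, d₀=1 and mₖ₊₁ = dₖaₖ − mₖ, dₖ₊₁ = (n − mₖ₊₁²)/dₖ, aₖ₊₁ = ⌊(a₀+mₖ₊₁)/dₖ₊₁⌋:
  k=1: m=20, d=2, a=20
  k=2: m=20, d=1, a=40
d=1 and a=2a₀=40 at k=2, so the next step gives (m, d) = (20, 2) again — its k=1 value — and the period has length 2.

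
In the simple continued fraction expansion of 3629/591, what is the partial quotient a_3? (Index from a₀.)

3629 = 6·591 + 83   →  a_0 = 6
591 = 7·83 + 10   →  a_1 = 7
83 = 8·10 + 3   →  a_2 = 8
10 = 3·3 + 1   →  a_3 = 3

3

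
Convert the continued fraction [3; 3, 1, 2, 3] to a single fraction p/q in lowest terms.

Fold from the inside: start with 3/1.
  2 + 1/3 = 7/3
  1 + 3/7 = 10/7
  3 + 7/10 = 37/10
  3 + 10/37 = 121/37

121/37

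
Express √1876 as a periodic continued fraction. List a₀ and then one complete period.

a₀ = ⌊√1876⌋ = 43.
With m₀=0, d₀=1 and mₖ₊₁ = dₖaₖ − mₖ, dₖ₊₁ = (n − mₖ₊₁²)/dₖ, aₖ₊₁ = ⌊(a₀+mₖ₊₁)/dₖ₊₁⌋:
  k=1: m=43, d=27, a=3
  k=2: m=38, d=16, a=5
  k=3: m=42, d=7, a=12
  k=4: m=42, d=16, a=5
  k=5: m=38, d=27, a=3
  k=6: m=43, d=1, a=86
d=1 and a=2a₀=86 at k=6, so the next step gives (m, d) = (43, 27) again — its k=1 value — and the period has length 6.

[43; 3, 5, 12, 5, 3, 86]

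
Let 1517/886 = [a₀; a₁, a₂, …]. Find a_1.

1517 = 1·886 + 631   →  a_0 = 1
886 = 1·631 + 255   →  a_1 = 1

1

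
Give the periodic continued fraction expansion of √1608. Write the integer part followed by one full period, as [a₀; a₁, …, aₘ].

[40; 10, 80]

a₀ = ⌊√1608⌋ = 40.
With m₀=0, d₀=1 and mₖ₊₁ = dₖaₖ − mₖ, dₖ₊₁ = (n − mₖ₊₁²)/dₖ, aₖ₊₁ = ⌊(a₀+mₖ₊₁)/dₖ₊₁⌋:
  k=1: m=40, d=8, a=10
  k=2: m=40, d=1, a=80
d=1 and a=2a₀=80 at k=2, so the next step gives (m, d) = (40, 8) again — its k=1 value — and the period has length 2.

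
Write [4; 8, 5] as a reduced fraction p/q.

169/41

Fold from the inside: start with 5/1.
  8 + 1/5 = 41/5
  4 + 5/41 = 169/41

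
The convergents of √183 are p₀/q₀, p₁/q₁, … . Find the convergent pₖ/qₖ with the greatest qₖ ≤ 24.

√183 = [13; 1, 1, 8, 1, 1, 26, …] (period length 6).
Convergents:
  p_0/q_0 = 13/1
  p_1/q_1 = 14/1
  p_2/q_2 = 27/2
  p_3/q_3 = 230/17
  p_4/q_4 = 257/19
  p_5/q_5 = 487/36
q_4 = 19 ≤ 24 < 36 = q_5, so the answer is 257/19.

257/19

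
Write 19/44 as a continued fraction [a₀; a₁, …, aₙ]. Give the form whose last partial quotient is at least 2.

[0; 2, 3, 6]

19 = 0*44 + 19
44 = 2*19 + 6
19 = 3*6 + 1
6 = 6*1 + 0  (stop)
So 19/44 = [0; 2, 3, 6].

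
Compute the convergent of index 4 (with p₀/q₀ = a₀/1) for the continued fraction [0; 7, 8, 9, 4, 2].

Using pₖ = aₖpₖ₋₁ + pₖ₋₂, qₖ = aₖqₖ₋₁ + qₖ₋₂ (with p₋₁=1, p₋₂=0, q₋₁=0, q₋₂=1):
  k=0: a=0, p=0, q=1
  k=1: a=7, p=1, q=7
  k=2: a=8, p=8, q=57
  k=3: a=9, p=73, q=520
  k=4: a=4, p=300, q=2137

300/2137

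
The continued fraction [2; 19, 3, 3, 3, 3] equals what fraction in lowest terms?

4317/2104

Using pₖ = aₖpₖ₋₁ + pₖ₋₂ and qₖ = aₖqₖ₋₁ + qₖ₋₂:
  k=0: a=2, p=2, q=1
  k=1: a=19, p=39, q=19
  k=2: a=3, p=119, q=58
  k=3: a=3, p=396, q=193
  k=4: a=3, p=1307, q=637
  k=5: a=3, p=4317, q=2104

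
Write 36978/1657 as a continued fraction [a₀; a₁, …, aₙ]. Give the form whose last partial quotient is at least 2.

36978 = 22×1657 + 524
1657 = 3×524 + 85
524 = 6×85 + 14
85 = 6×14 + 1
14 = 14×1 + 0  (stop)
So 36978/1657 = [22; 3, 6, 6, 14].

[22; 3, 6, 6, 14]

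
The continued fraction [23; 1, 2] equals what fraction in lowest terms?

Using pₖ = aₖpₖ₋₁ + pₖ₋₂ and qₖ = aₖqₖ₋₁ + qₖ₋₂:
  k=0: a=23, p=23, q=1
  k=1: a=1, p=24, q=1
  k=2: a=2, p=71, q=3

71/3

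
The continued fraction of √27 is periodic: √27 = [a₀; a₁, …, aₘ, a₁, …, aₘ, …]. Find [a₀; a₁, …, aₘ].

[5; 5, 10]

a₀ = ⌊√27⌋ = 5.
With m₀=0, d₀=1 and mₖ₊₁ = dₖaₖ − mₖ, dₖ₊₁ = (n − mₖ₊₁²)/dₖ, aₖ₊₁ = ⌊(a₀+mₖ₊₁)/dₖ₊₁⌋:
  k=1: m=5, d=2, a=5
  k=2: m=5, d=1, a=10
d=1 and a=2a₀=10 at k=2, so the next step gives (m, d) = (5, 2) again — its k=1 value — and the period has length 2.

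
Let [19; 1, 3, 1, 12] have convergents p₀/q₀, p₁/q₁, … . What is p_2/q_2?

79/4

Using pₖ = aₖpₖ₋₁ + pₖ₋₂, qₖ = aₖqₖ₋₁ + qₖ₋₂ (with p₋₁=1, p₋₂=0, q₋₁=0, q₋₂=1):
  k=0: a=19, p=19, q=1
  k=1: a=1, p=20, q=1
  k=2: a=3, p=79, q=4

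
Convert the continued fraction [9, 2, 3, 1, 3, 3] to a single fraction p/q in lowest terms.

Fold from the inside: start with 3/1.
  3 + 1/3 = 10/3
  1 + 3/10 = 13/10
  3 + 10/13 = 49/13
  2 + 13/49 = 111/49
  9 + 49/111 = 1048/111

1048/111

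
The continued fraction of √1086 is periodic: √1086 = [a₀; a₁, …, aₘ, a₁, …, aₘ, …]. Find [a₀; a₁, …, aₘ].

a₀ = ⌊√1086⌋ = 32.
With m₀=0, d₀=1 and mₖ₊₁ = dₖaₖ − mₖ, dₖ₊₁ = (n − mₖ₊₁²)/dₖ, aₖ₊₁ = ⌊(a₀+mₖ₊₁)/dₖ₊₁⌋:
  k=1: m=32, d=62, a=1
  k=2: m=30, d=3, a=20
  k=3: m=30, d=62, a=1
  k=4: m=32, d=1, a=64
d=1 and a=2a₀=64 at k=4, so the next step gives (m, d) = (32, 62) again — its k=1 value — and the period has length 4.

[32; 1, 20, 1, 64]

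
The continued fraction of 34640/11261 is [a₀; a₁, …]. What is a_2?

7

34640 = 3·11261 + 857   →  a_0 = 3
11261 = 13·857 + 120   →  a_1 = 13
857 = 7·120 + 17   →  a_2 = 7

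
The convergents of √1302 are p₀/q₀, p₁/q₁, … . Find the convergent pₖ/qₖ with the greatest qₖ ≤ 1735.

31212/865

√1302 = [36; 12, 72, …] (period length 2).
Convergents:
  p_0/q_0 = 36/1
  p_1/q_1 = 433/12
  p_2/q_2 = 31212/865
  p_3/q_3 = 374977/10392
q_2 = 865 ≤ 1735 < 10392 = q_3, so the answer is 31212/865.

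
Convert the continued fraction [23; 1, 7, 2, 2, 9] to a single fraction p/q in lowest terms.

9433/395

Fold from the inside: start with 9/1.
  2 + 1/9 = 19/9
  2 + 9/19 = 47/19
  7 + 19/47 = 348/47
  1 + 47/348 = 395/348
  23 + 348/395 = 9433/395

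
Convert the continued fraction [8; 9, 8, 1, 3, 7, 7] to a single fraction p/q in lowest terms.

Using pₖ = aₖpₖ₋₁ + pₖ₋₂ and qₖ = aₖqₖ₋₁ + qₖ₋₂:
  k=0: a=8, p=8, q=1
  k=1: a=9, p=73, q=9
  k=2: a=8, p=592, q=73
  k=3: a=1, p=665, q=82
  k=4: a=3, p=2587, q=319
  k=5: a=7, p=18774, q=2315
  k=6: a=7, p=134005, q=16524

134005/16524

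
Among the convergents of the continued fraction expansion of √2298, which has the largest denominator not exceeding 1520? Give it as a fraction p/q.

72817/1519

√2298 = [47; 1, 14, 1, 94, …] (period length 4).
Convergents:
  p_0/q_0 = 47/1
  p_1/q_1 = 48/1
  p_2/q_2 = 719/15
  p_3/q_3 = 767/16
  p_4/q_4 = 72817/1519
  p_5/q_5 = 73584/1535
q_4 = 1519 ≤ 1520 < 1535 = q_5, so the answer is 72817/1519.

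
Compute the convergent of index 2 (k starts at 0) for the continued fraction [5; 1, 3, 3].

Using pₖ = aₖpₖ₋₁ + pₖ₋₂, qₖ = aₖqₖ₋₁ + qₖ₋₂ (with p₋₁=1, p₋₂=0, q₋₁=0, q₋₂=1):
  k=0: a=5, p=5, q=1
  k=1: a=1, p=6, q=1
  k=2: a=3, p=23, q=4

23/4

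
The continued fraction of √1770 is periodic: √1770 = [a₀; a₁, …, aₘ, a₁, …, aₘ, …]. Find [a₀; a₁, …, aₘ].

a₀ = ⌊√1770⌋ = 42.
With m₀=0, d₀=1 and mₖ₊₁ = dₖaₖ − mₖ, dₖ₊₁ = (n − mₖ₊₁²)/dₖ, aₖ₊₁ = ⌊(a₀+mₖ₊₁)/dₖ₊₁⌋:
  k=1: m=42, d=6, a=14
  k=2: m=42, d=1, a=84
d=1 and a=2a₀=84 at k=2, so the next step gives (m, d) = (42, 6) again — its k=1 value — and the period has length 2.

[42; 14, 84]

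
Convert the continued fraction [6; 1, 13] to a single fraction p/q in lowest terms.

97/14

Fold from the inside: start with 13/1.
  1 + 1/13 = 14/13
  6 + 13/14 = 97/14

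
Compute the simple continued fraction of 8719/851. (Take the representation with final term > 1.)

[10; 4, 13, 1, 14]

8719 = 10×851 + 209
851 = 4×209 + 15
209 = 13×15 + 14
15 = 1×14 + 1
14 = 14×1 + 0  (stop)
So 8719/851 = [10; 4, 13, 1, 14].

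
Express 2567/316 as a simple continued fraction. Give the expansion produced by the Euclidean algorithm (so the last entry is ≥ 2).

[8; 8, 9, 1, 3]

2567 = 8*316 + 39
316 = 8*39 + 4
39 = 9*4 + 3
4 = 1*3 + 1
3 = 3*1 + 0  (stop)
So 2567/316 = [8; 8, 9, 1, 3].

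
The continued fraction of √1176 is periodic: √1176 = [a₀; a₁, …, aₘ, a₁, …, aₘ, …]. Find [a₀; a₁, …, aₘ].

[34; 3, 2, 2, 2, 3, 68]

a₀ = ⌊√1176⌋ = 34.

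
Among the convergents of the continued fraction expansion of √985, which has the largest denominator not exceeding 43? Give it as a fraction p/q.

408/13

√985 = [31; 2, 1, 1, 2, 62, …] (period length 5).
Convergents:
  p_0/q_0 = 31/1
  p_1/q_1 = 63/2
  p_2/q_2 = 94/3
  p_3/q_3 = 157/5
  p_4/q_4 = 408/13
  p_5/q_5 = 25453/811
q_4 = 13 ≤ 43 < 811 = q_5, so the answer is 408/13.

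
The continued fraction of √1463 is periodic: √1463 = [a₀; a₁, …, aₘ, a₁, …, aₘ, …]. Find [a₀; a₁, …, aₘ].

a₀ = ⌊√1463⌋ = 38.
With m₀=0, d₀=1 and mₖ₊₁ = dₖaₖ − mₖ, dₖ₊₁ = (n − mₖ₊₁²)/dₖ, aₖ₊₁ = ⌊(a₀+mₖ₊₁)/dₖ₊₁⌋:
  k=1: m=38, d=19, a=4
  k=2: m=38, d=1, a=76
d=1 and a=2a₀=76 at k=2, so the next step gives (m, d) = (38, 19) again — its k=1 value — and the period has length 2.

[38; 4, 76]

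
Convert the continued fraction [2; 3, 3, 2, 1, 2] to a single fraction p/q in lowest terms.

Fold from the inside: start with 2/1.
  1 + 1/2 = 3/2
  2 + 2/3 = 8/3
  3 + 3/8 = 27/8
  3 + 8/27 = 89/27
  2 + 27/89 = 205/89

205/89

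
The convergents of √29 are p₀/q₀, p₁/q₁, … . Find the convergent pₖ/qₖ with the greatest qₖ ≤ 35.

√29 = [5; 2, 1, 1, 2, 10, …] (period length 5).
Convergents:
  p_0/q_0 = 5/1
  p_1/q_1 = 11/2
  p_2/q_2 = 16/3
  p_3/q_3 = 27/5
  p_4/q_4 = 70/13
  p_5/q_5 = 727/135
q_4 = 13 ≤ 35 < 135 = q_5, so the answer is 70/13.

70/13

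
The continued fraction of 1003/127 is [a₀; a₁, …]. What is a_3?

1003 = 7·127 + 114   →  a_0 = 7
127 = 1·114 + 13   →  a_1 = 1
114 = 8·13 + 10   →  a_2 = 8
13 = 1·10 + 3   →  a_3 = 1

1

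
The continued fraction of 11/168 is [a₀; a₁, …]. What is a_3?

11 = 0·168 + 11   →  a_0 = 0
168 = 15·11 + 3   →  a_1 = 15
11 = 3·3 + 2   →  a_2 = 3
3 = 1·2 + 1   →  a_3 = 1

1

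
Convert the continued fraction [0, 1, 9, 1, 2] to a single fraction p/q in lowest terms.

Fold from the inside: start with 2/1.
  1 + 1/2 = 3/2
  9 + 2/3 = 29/3
  1 + 3/29 = 32/29
  0 + 29/32 = 29/32

29/32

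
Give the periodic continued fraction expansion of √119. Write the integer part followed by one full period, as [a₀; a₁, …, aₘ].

a₀ = ⌊√119⌋ = 10.
With m₀=0, d₀=1 and mₖ₊₁ = dₖaₖ − mₖ, dₖ₊₁ = (n − mₖ₊₁²)/dₖ, aₖ₊₁ = ⌊(a₀+mₖ₊₁)/dₖ₊₁⌋:
  k=1: m=10, d=19, a=1
  k=2: m=9, d=2, a=9
  k=3: m=9, d=19, a=1
  k=4: m=10, d=1, a=20
d=1 and a=2a₀=20 at k=4, so the next step gives (m, d) = (10, 19) again — its k=1 value — and the period has length 4.

[10; 1, 9, 1, 20]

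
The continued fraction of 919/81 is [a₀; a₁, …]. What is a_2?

919 = 11·81 + 28   →  a_0 = 11
81 = 2·28 + 25   →  a_1 = 2
28 = 1·25 + 3   →  a_2 = 1

1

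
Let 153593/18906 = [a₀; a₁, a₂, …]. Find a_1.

153593 = 8·18906 + 2345   →  a_0 = 8
18906 = 8·2345 + 146   →  a_1 = 8

8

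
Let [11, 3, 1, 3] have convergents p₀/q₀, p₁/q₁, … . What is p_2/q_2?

Using pₖ = aₖpₖ₋₁ + pₖ₋₂, qₖ = aₖqₖ₋₁ + qₖ₋₂ (with p₋₁=1, p₋₂=0, q₋₁=0, q₋₂=1):
  k=0: a=11, p=11, q=1
  k=1: a=3, p=34, q=3
  k=2: a=1, p=45, q=4

45/4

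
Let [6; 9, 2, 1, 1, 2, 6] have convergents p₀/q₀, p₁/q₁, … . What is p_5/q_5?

745/122

Using pₖ = aₖpₖ₋₁ + pₖ₋₂, qₖ = aₖqₖ₋₁ + qₖ₋₂ (with p₋₁=1, p₋₂=0, q₋₁=0, q₋₂=1):
  k=0: a=6, p=6, q=1
  k=1: a=9, p=55, q=9
  k=2: a=2, p=116, q=19
  k=3: a=1, p=171, q=28
  k=4: a=1, p=287, q=47
  k=5: a=2, p=745, q=122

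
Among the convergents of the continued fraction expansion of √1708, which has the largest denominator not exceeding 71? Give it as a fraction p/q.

2521/61

√1708 = [41; 3, 20, 3, 82, …] (period length 4).
Convergents:
  p_0/q_0 = 41/1
  p_1/q_1 = 124/3
  p_2/q_2 = 2521/61
  p_3/q_3 = 7687/186
q_2 = 61 ≤ 71 < 186 = q_3, so the answer is 2521/61.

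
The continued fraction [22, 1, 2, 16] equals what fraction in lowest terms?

Using pₖ = aₖpₖ₋₁ + pₖ₋₂ and qₖ = aₖqₖ₋₁ + qₖ₋₂:
  k=0: a=22, p=22, q=1
  k=1: a=1, p=23, q=1
  k=2: a=2, p=68, q=3
  k=3: a=16, p=1111, q=49

1111/49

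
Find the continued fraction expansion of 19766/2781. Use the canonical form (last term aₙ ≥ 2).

[7; 9, 3, 3, 9, 1, 2]

19766 = 7·2781 + 299
2781 = 9·299 + 90
299 = 3·90 + 29
90 = 3·29 + 3
29 = 9·3 + 2
3 = 1·2 + 1
2 = 2·1 + 0  (stop)
So 19766/2781 = [7; 9, 3, 3, 9, 1, 2].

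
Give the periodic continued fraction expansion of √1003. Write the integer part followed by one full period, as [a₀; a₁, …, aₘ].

[31; 1, 2, 31, 2, 1, 62]

a₀ = ⌊√1003⌋ = 31.
With m₀=0, d₀=1 and mₖ₊₁ = dₖaₖ − mₖ, dₖ₊₁ = (n − mₖ₊₁²)/dₖ, aₖ₊₁ = ⌊(a₀+mₖ₊₁)/dₖ₊₁⌋:
  k=1: m=31, d=42, a=1
  k=2: m=11, d=21, a=2
  k=3: m=31, d=2, a=31
  k=4: m=31, d=21, a=2
  k=5: m=11, d=42, a=1
  k=6: m=31, d=1, a=62
d=1 and a=2a₀=62 at k=6, so the next step gives (m, d) = (31, 42) again — its k=1 value — and the period has length 6.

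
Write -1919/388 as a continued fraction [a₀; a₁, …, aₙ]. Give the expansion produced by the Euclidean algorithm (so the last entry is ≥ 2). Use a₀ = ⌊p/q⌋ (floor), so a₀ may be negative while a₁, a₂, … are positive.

[-5; 18, 2, 10]

-1919 = -5*388 + 21
388 = 18*21 + 10
21 = 2*10 + 1
10 = 10*1 + 0  (stop)
So -1919/388 = [-5; 18, 2, 10].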